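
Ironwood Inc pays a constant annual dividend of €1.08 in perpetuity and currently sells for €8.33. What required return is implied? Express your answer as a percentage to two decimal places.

P = C/r ⇒ r = C/P = €1.08/€8.33 = 0.129652

12.97%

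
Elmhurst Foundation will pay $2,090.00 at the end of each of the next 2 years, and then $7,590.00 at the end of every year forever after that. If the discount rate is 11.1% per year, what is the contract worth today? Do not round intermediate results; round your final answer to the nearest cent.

PV of 2-year annuity: $2,090.00 × [1 − (1+0.111)^−2] / 0.111 = 3574.42675
Perpetuity value at year 2: $7,590.00 / 0.111 = 68378.37838
PV of perpetuity: 68378.37838 / (1+0.111)^2 = 55397.56545
Total PV = 3574.42675 + 55397.56545 = 58971.99220

$58971.99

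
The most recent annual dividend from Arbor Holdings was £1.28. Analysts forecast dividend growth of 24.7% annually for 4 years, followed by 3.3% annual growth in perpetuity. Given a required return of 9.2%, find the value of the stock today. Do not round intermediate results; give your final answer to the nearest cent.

D_1 = 1.59616
D_2 = 1.99041
D_3 = 2.48204
D_4 = 3.09511
Terminal value at year 4: TV = D_4×(1+g_2)/(r−g_2) = 3.19725/0.059 = 54.19062
P_0 = D_1/(1+r)^1 + D_2/(1+r)^2 + D_3/(1+r)^3 + D_4/(1+r)^4 + TV/(1+r)^4
    = 1.46168 + 1.66916 + 1.90608 + 2.17663 + 38.10953 = 45.32308

£45.32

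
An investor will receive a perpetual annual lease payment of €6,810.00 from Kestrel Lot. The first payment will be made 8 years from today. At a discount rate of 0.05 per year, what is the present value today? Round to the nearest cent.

€96794.80

Value at end of year 7: C / r = €6,810.00 / 0.05 = €136,200.0000
Discount to today: PV = €136,200.0000 / (1 + 0.05)^7 = €136,200.0000 / 1.407100 = €96,794.80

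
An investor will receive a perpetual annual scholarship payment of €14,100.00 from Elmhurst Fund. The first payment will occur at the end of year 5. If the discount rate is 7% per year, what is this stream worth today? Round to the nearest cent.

€153668.89

Value at end of year 4: C / r = €14,100.00 / 0.07 = €201,428.5714
Discount to today: PV = €201,428.5714 / (1 + 0.07)^4 = €201,428.5714 / 1.310796 = €153,668.89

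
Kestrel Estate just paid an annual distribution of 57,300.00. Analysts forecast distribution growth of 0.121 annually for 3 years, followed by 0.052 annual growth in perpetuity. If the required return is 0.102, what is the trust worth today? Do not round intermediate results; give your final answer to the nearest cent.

D_1 = 64233.30000
D_2 = 72005.52930
D_3 = 80718.19835
Terminal value at year 3: TV = D_3×(1+g_2)/(r−g_2) = 84915.54466/0.05 = 1698310.89319
P_0 = D_1/(1+r)^1 + D_2/(1+r)^2 + D_3/(1+r)^3 + TV/(1+r)^3
    = 58287.93103 + 59292.89536 + 60315.18666 + 1269031.52737 = 1446927.54043

1446927.54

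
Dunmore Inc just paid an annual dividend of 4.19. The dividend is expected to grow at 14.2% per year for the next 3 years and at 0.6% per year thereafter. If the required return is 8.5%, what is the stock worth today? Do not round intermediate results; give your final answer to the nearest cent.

D_1 = 4.78498
D_2 = 5.46445
D_3 = 6.24040
Terminal value at year 3: TV = D_3×(1+g_2)/(r−g_2) = 6.27784/0.079 = 79.46634
P_0 = D_1/(1+r)^1 + D_2/(1+r)^2 + D_3/(1+r)^3 + TV/(1+r)^3
    = 4.41012 + 4.64180 + 4.88566 + 62.21484 = 76.15242

76.15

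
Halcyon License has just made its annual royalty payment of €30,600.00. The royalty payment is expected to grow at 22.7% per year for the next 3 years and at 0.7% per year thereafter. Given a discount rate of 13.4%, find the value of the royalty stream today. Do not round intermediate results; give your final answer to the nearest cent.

D_1 = 37546.20000
D_2 = 46069.18740
D_3 = 56526.89294
Terminal value at year 3: TV = D_3×(1+g_2)/(r−g_2) = 56922.58119/0.127 = 448209.30071
P_0 = D_1/(1+r)^1 + D_2/(1+r)^2 + D_3/(1+r)^3 + TV/(1+r)^3
    = 33109.52381 + 35824.85513 + 38762.87235 + 307356.00357 = 415053.25485

€415053.25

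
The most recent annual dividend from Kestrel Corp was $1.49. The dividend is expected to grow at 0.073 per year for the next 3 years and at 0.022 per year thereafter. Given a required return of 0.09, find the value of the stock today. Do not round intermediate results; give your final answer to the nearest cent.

$25.69

D_1 = 1.59877
D_2 = 1.71548
D_3 = 1.84071
Terminal value at year 3: TV = D_3×(1+g_2)/(r−g_2) = 1.88121/0.068 = 27.66479
P_0 = D_1/(1+r)^1 + D_2/(1+r)^2 + D_3/(1+r)^3 + TV/(1+r)^3
    = 1.46676 + 1.44389 + 1.42137 + 21.36230 = 25.69431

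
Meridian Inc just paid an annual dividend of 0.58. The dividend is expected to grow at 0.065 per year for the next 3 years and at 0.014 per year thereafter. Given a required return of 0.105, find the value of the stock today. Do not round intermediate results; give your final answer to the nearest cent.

D_1 = 0.61770
D_2 = 0.65785
D_3 = 0.70061
Terminal value at year 3: TV = D_3×(1+g_2)/(r−g_2) = 0.71042/0.091 = 7.80681
P_0 = D_1/(1+r)^1 + D_2/(1+r)^2 + D_3/(1+r)^3 + TV/(1+r)^3
    = 0.55900 + 0.53877 + 0.51927 + 5.78611 = 7.40315

7.40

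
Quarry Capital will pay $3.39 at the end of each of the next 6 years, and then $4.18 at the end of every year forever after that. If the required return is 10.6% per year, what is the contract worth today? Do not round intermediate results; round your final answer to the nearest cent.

$36.05

PV of 6-year annuity: $3.39 × [1 − (1+0.106)^−6] / 0.106 = 14.50831
Perpetuity value at year 6: $4.18 / 0.106 = 39.43396
PV of perpetuity: 39.43396 / (1+0.106)^6 = 21.54466
Total PV = 14.50831 + 21.54466 = 36.05297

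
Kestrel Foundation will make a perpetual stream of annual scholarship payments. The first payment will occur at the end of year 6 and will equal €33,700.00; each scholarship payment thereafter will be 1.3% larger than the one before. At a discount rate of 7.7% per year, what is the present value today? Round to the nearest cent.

€363388.69

Value at end of year 5: C₁ / (r − g) = €33,700.00 / (0.077 − 0.013) = €526,562.5000
Discount to today: PV = €526,562.5000 / (1 + 0.077)^5 = €526,562.5000 / 1.449034 = €363,388.69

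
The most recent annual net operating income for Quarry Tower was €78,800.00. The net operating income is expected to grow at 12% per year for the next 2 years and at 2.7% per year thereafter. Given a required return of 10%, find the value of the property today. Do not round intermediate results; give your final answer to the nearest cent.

€1311200.60

D_1 = 88256.00000
D_2 = 98846.72000
Terminal value at year 2: TV = D_2×(1+g_2)/(r−g_2) = 101515.58144/0.073 = 1390624.40329
P_0 = D_1/(1+r)^1 + D_2/(1+r)^2 + TV/(1+r)^2
    = 80232.72727 + 81691.50413 + 1149276.36635 = 1311200.59776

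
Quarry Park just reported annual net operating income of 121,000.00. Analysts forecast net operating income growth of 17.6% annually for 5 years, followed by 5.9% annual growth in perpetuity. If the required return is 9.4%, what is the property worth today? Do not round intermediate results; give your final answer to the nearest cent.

D_1 = 142296.00000
D_2 = 167340.09600
D_3 = 196791.95290
D_4 = 231427.33661
D_5 = 272158.54785
Terminal value at year 5: TV = D_5×(1+g_2)/(r−g_2) = 288215.90217/0.035 = 8234740.06204
P_0 = D_1/(1+r)^1 + D_2/(1+r)^2 + D_3/(1+r)^3 + D_4/(1+r)^4 + D_5/(1+r)^5 + TV/(1+r)^5
    = 130069.46984 + 139818.73540 + 150298.75030 + 161564.28734 + 173674.22479 + 5254885.82996 = 6010311.29762

6010311.30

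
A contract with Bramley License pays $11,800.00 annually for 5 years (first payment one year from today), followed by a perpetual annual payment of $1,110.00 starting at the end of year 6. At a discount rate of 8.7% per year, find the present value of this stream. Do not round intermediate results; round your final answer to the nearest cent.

PV of 5-year annuity: $11,800.00 × [1 − (1+0.087)^−5] / 0.087 = 46257.39393
Perpetuity value at year 5: $1,110.00 / 0.087 = 12758.62069
PV of perpetuity: 12758.62069 / (1+0.087)^5 = 8407.28957
Total PV = 46257.39393 + 8407.28957 = 54664.68350

$54664.68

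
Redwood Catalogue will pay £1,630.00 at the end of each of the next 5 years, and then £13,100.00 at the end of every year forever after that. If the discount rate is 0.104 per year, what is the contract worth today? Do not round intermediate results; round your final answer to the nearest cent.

PV of 5-year annuity: £1,630.00 × [1 − (1+0.104)^−5] / 0.104 = 6116.35613
Perpetuity value at year 5: £13,100.00 / 0.104 = 125961.53846
PV of perpetuity: 125961.53846 / (1+0.104)^5 = 76805.54751
Total PV = 6116.35613 + 76805.54751 = 82921.90364

£82921.90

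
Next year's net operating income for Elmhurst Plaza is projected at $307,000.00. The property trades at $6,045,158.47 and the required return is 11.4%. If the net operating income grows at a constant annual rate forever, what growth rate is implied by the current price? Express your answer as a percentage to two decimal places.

6.32%

P = D₁/(r−g) ⇒ g = r − D₁/P = 0.114 − $307,000.00/$6,045,158.47 = 0.063216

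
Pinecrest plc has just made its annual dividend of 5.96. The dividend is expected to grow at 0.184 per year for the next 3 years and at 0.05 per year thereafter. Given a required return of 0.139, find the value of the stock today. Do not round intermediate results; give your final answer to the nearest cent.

98.31

D_1 = 7.05664
D_2 = 8.35506
D_3 = 9.89239
Terminal value at year 3: TV = D_3×(1+g_2)/(r−g_2) = 10.38701/0.089 = 116.70801
P_0 = D_1/(1+r)^1 + D_2/(1+r)^2 + D_3/(1+r)^3 + TV/(1+r)^3
    = 6.19547 + 6.44024 + 6.69469 + 78.98225 = 98.31265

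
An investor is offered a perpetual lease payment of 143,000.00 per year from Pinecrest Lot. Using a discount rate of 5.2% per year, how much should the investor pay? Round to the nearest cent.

Level perpetuity: PV = C / r = 143,000.00 / 0.052 = 2,750,000.00

2750000.00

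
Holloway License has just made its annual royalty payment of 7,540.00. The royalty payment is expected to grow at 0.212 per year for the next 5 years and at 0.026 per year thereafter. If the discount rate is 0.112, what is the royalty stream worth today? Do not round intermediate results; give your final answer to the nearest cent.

D_1 = 9138.48000
D_2 = 11075.83776
D_3 = 13423.91537
D_4 = 16269.78542
D_5 = 19718.97993
Terminal value at year 5: TV = D_5×(1+g_2)/(r−g_2) = 20231.67341/0.086 = 235252.01640
P_0 = D_1/(1+r)^1 + D_2/(1+r)^2 + D_3/(1+r)^3 + D_4/(1+r)^4 + D_5/(1+r)^5 + TV/(1+r)^5
    = 8218.05755 + 8957.09151 + 9762.58535 + 10640.51568 + 11597.39659 + 138359.63840 = 187535.28508

187535.29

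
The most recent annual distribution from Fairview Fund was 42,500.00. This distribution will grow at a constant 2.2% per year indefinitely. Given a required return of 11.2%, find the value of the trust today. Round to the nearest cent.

482611.11

D₁ = D₀ × (1 + g) = 42,500.00 × 1.022 = 43,435.0000
Growing perpetuity: P = D₁ / (r − g) = 43,435.0000 / (0.112 − 0.022) = 482,611.11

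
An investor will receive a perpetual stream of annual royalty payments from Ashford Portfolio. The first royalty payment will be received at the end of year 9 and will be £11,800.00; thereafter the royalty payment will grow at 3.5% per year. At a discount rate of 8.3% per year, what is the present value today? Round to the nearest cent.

Value at end of year 8: C₁ / (r − g) = £11,800.00 / (0.083 − 0.035) = £245,833.3333
Discount to today: PV = £245,833.3333 / (1 + 0.083)^8 = £245,833.3333 / 1.892464 = £129,901.19

£129901.19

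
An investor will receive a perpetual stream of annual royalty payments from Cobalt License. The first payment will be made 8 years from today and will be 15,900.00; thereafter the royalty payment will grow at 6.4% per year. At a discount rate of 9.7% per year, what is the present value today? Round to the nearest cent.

252021.04

Value at end of year 7: C₁ / (r − g) = 15,900.00 / (0.097 − 0.064) = 481,818.1818
Discount to today: PV = 481,818.1818 / (1 + 0.097)^7 = 481,818.1818 / 1.911817 = 252,021.04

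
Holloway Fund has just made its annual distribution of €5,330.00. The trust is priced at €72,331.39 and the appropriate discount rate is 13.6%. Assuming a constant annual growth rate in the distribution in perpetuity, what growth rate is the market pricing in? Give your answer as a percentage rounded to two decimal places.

P = D₀(1+g)/(r−g) ⇒ P(r−g) = D₀(1+g) ⇒ g(P+D₀) = P·r − D₀
g = (P·r − D₀)/(P + D₀) = (€72,331.39×0.136 − €5,330.00) / (€72,331.39 + €5,330.00) = 0.058035

5.80%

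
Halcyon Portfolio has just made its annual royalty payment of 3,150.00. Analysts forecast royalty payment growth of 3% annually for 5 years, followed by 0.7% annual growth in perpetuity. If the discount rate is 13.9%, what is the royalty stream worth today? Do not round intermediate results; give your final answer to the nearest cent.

D_1 = 3244.50000
D_2 = 3341.83500
D_3 = 3442.09005
D_4 = 3545.35275
D_5 = 3651.71333
Terminal value at year 5: TV = D_5×(1+g_2)/(r−g_2) = 3677.27533/0.132 = 27858.14642
P_0 = D_1/(1+r)^1 + D_2/(1+r)^2 + D_3/(1+r)^3 + D_4/(1+r)^4 + D_5/(1+r)^5 + TV/(1+r)^5
    = 2848.55136 + 2575.95075 + 2329.43746 + 2106.51500 + 1904.92577 + 14532.27462 = 26297.65496

26297.65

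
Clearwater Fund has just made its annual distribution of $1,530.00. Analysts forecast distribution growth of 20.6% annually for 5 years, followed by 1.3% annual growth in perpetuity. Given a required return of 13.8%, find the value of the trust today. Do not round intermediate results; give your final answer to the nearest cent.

D_1 = 1845.18000
D_2 = 2225.28708
D_3 = 2683.69622
D_4 = 3236.53764
D_5 = 3903.26439
Terminal value at year 5: TV = D_5×(1+g_2)/(r−g_2) = 3954.00683/0.125 = 31632.05464
P_0 = D_1/(1+r)^1 + D_2/(1+r)^2 + D_3/(1+r)^3 + D_4/(1+r)^4 + D_5/(1+r)^5 + TV/(1+r)^5
    = 1621.42355 + 1718.31002 + 1820.98584 + 1929.79694 + 2045.10994 + 16573.57095 = 25709.19724

$25709.20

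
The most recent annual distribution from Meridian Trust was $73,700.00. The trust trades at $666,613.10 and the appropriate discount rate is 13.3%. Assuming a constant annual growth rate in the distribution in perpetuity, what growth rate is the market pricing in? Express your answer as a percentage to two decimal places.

P = D₀(1+g)/(r−g) ⇒ P(r−g) = D₀(1+g) ⇒ g(P+D₀) = P·r − D₀
g = (P·r − D₀)/(P + D₀) = ($666,613.10×0.133 − $73,700.00) / ($666,613.10 + $73,700.00) = 0.020207

2.02%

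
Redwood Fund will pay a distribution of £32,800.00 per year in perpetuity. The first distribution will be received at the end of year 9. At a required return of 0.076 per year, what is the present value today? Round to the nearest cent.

Value at end of year 8: C / r = £32,800.00 / 0.076 = £431,578.9474
Discount to today: PV = £431,578.9474 / (1 + 0.076)^8 = £431,578.9474 / 1.796794 = £240,193.96

£240193.96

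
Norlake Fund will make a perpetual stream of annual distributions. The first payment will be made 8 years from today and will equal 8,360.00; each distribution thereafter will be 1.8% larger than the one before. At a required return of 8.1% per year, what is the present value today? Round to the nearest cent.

Value at end of year 7: C₁ / (r − g) = 8,360.00 / (0.081 − 0.018) = 132,698.4127
Discount to today: PV = 132,698.4127 / (1 + 0.081)^7 = 132,698.4127 / 1.724963 = 76,928.25

76928.25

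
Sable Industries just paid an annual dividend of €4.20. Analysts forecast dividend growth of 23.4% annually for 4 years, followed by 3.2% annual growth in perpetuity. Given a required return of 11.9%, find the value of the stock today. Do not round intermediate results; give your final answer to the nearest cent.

D_1 = 5.18280
D_2 = 6.39558
D_3 = 7.89214
D_4 = 9.73890
Terminal value at year 4: TV = D_4×(1+g_2)/(r−g_2) = 10.05055/0.087 = 115.52351
P_0 = D_1/(1+r)^1 + D_2/(1+r)^2 + D_3/(1+r)^3 + D_4/(1+r)^4 + TV/(1+r)^4
    = 4.63164 + 5.10763 + 5.63254 + 6.21140 + 73.68007 = 95.26328

€95.26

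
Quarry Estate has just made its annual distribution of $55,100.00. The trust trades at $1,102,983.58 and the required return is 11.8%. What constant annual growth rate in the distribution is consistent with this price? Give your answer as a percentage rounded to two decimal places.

6.48%

P = D₀(1+g)/(r−g) ⇒ P(r−g) = D₀(1+g) ⇒ g(P+D₀) = P·r − D₀
g = (P·r − D₀)/(P + D₀) = ($1,102,983.58×0.118 − $55,100.00) / ($1,102,983.58 + $55,100.00) = 0.064807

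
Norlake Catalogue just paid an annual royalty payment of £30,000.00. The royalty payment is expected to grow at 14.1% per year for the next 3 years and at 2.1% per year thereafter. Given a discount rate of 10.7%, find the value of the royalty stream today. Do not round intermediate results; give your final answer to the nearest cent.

£485640.74

D_1 = 34230.00000
D_2 = 39056.43000
D_3 = 44563.38663
Terminal value at year 3: TV = D_3×(1+g_2)/(r−g_2) = 45499.21775/0.086 = 529060.67150
P_0 = D_1/(1+r)^1 + D_2/(1+r)^2 + D_3/(1+r)^3 + TV/(1+r)^3
    = 30921.40921 + 31871.11826 + 32849.99633 + 389998.21221 = 485640.73601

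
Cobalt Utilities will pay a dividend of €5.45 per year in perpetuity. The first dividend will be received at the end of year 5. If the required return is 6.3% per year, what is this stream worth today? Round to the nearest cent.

€67.75

Value at end of year 4: C / r = €5.45 / 0.063 = €86.5079
Discount to today: PV = €86.5079 / (1 + 0.063)^4 = €86.5079 / 1.276830 = €67.75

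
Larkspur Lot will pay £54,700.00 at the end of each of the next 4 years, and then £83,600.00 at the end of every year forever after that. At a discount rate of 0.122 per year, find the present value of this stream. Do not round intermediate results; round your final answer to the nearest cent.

£597834.98

PV of 4-year annuity: £54,700.00 × [1 − (1+0.122)^−4] / 0.122 = 165445.59460
Perpetuity value at year 4: £83,600.00 / 0.122 = 685245.90164
PV of perpetuity: 685245.90164 / (1+0.122)^4 = 432389.38046
Total PV = 165445.59460 + 432389.38046 = 597834.97506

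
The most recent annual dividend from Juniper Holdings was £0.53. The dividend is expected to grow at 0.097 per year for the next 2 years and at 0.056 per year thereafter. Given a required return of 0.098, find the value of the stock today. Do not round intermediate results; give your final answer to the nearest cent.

£14.36

D_1 = 0.58141
D_2 = 0.63781
Terminal value at year 2: TV = D_2×(1+g_2)/(r−g_2) = 0.67352/0.042 = 16.03628
P_0 = D_1/(1+r)^1 + D_2/(1+r)^2 + TV/(1+r)^2
    = 0.52952 + 0.52904 + 13.30145 = 14.36000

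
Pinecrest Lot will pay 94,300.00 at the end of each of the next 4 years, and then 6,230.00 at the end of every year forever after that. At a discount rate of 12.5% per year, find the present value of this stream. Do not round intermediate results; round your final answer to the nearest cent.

PV of 4-year annuity: 94,300.00 × [1 − (1+0.125)^−4] / 0.125 = 283431.79393
Perpetuity value at year 4: 6,230.00 / 0.125 = 49840.00000
PV of perpetuity: 49840.00000 / (1+0.125)^4 = 31114.86664
Total PV = 283431.79393 + 31114.86664 = 314546.66057

314546.66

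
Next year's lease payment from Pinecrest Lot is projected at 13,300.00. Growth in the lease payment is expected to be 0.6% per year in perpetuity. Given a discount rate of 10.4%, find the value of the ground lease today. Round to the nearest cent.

Growing perpetuity: P = D₁ / (r − g) = 13,300.0000 / (0.104 − 0.006) = 135,714.29

135714.29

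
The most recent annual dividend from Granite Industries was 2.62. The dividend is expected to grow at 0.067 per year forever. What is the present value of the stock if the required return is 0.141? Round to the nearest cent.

D₁ = D₀ × (1 + g) = 2.62 × 1.067 = 2.7955
Growing perpetuity: P = D₁ / (r − g) = 2.7955 / (0.141 − 0.067) = 37.78

37.78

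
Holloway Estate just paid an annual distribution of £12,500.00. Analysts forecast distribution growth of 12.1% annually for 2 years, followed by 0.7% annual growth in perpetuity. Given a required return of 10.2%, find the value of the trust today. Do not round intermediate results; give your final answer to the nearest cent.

£162758.62

D_1 = 14012.50000
D_2 = 15708.01250
Terminal value at year 2: TV = D_2×(1+g_2)/(r−g_2) = 15817.96859/0.095 = 166504.93250
P_0 = D_1/(1+r)^1 + D_2/(1+r)^2 + TV/(1+r)^2
    = 12715.51724 + 12934.75030 + 137108.35315 = 162758.62069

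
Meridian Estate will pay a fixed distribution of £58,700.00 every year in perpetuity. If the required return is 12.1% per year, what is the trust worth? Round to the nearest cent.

Level perpetuity: PV = C / r = £58,700.00 / 0.121 = £485,123.97

£485123.97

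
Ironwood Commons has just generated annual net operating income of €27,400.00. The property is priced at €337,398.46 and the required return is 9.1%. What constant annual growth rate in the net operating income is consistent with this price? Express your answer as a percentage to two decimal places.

0.91%

P = D₀(1+g)/(r−g) ⇒ P(r−g) = D₀(1+g) ⇒ g(P+D₀) = P·r − D₀
g = (P·r − D₀)/(P + D₀) = (€337,398.46×0.091 − €27,400.00) / (€337,398.46 + €27,400.00) = 0.009055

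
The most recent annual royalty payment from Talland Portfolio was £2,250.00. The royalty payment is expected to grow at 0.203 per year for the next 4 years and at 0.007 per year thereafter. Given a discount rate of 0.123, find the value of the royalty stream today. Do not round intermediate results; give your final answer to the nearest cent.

£36442.73

D_1 = 2706.75000
D_2 = 3256.22025
D_3 = 3917.23296
D_4 = 4712.43125
Terminal value at year 4: TV = D_4×(1+g_2)/(r−g_2) = 4745.41827/0.116 = 40908.77819
P_0 = D_1/(1+r)^1 + D_2/(1+r)^2 + D_3/(1+r)^3 + D_4/(1+r)^4 + TV/(1+r)^4
    = 2410.28495 + 2581.98824 + 2765.92329 + 2962.96146 + 25721.57060 = 36442.72854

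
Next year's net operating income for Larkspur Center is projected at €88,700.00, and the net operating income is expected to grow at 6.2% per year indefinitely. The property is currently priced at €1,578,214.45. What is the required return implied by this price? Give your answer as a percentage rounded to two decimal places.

P = D₁/(r − g) ⇒ r = D₁/P + g = €88,700.0000/€1,578,214.45 + 0.062 = 0.056203 + 0.062 = 0.118203

11.82%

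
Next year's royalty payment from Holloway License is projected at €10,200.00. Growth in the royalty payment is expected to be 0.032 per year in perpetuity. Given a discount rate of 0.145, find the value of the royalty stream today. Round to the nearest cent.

Growing perpetuity: P = D₁ / (r − g) = €10,200.0000 / (0.145 − 0.032) = €90,265.49

€90265.49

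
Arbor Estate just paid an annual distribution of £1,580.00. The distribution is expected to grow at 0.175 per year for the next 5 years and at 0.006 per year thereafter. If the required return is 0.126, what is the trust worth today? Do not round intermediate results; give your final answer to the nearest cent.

D_1 = 1856.50000
D_2 = 2181.38750
D_3 = 2563.13031
D_4 = 3011.67812
D_5 = 3538.72179
Terminal value at year 5: TV = D_5×(1+g_2)/(r−g_2) = 3559.95412/0.12 = 29666.28432
P_0 = D_1/(1+r)^1 + D_2/(1+r)^2 + D_3/(1+r)^3 + D_4/(1+r)^4 + D_5/(1+r)^5 + TV/(1+r)^5
    = 1648.75666 + 1720.50540 + 1795.37641 + 1873.50558 + 1955.03469 + 16389.70747 = 25382.88621

£25382.89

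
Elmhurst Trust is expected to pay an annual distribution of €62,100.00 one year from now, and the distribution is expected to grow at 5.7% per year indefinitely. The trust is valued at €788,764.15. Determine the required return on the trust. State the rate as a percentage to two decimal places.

P = D₁/(r − g) ⇒ r = D₁/P + g = €62,100.0000/€788,764.15 + 0.057 = 0.078731 + 0.057 = 0.135731

13.57%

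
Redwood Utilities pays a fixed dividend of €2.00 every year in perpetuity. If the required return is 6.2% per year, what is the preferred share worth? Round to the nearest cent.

Level perpetuity: PV = C / r = €2.00 / 0.062 = €32.26

€32.26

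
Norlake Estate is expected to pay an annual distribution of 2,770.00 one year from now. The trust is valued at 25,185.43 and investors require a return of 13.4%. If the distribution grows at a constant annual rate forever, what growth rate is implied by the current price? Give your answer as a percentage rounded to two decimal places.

P = D₁/(r−g) ⇒ g = r − D₁/P = 0.134 − 2,770.00/25,185.43 = 0.024016

2.40%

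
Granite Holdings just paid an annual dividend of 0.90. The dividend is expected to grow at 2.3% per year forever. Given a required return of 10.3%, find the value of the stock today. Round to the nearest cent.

11.51

D₁ = D₀ × (1 + g) = 0.90 × 1.023 = 0.9207
Growing perpetuity: P = D₁ / (r − g) = 0.9207 / (0.103 − 0.023) = 11.51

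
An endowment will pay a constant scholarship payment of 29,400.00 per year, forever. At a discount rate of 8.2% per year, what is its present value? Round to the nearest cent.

Level perpetuity: PV = C / r = 29,400.00 / 0.082 = 358,536.59

358536.59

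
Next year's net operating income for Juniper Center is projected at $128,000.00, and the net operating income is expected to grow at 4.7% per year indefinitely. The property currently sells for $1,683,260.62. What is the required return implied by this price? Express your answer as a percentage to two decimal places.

12.30%

P = D₁/(r − g) ⇒ r = D₁/P + g = $128,000.0000/$1,683,260.62 + 0.047 = 0.076043 + 0.047 = 0.123043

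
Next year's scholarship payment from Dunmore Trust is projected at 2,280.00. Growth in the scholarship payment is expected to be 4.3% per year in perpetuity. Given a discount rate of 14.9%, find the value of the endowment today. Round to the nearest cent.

21509.43

Growing perpetuity: P = D₁ / (r − g) = 2,280.0000 / (0.149 − 0.043) = 21,509.43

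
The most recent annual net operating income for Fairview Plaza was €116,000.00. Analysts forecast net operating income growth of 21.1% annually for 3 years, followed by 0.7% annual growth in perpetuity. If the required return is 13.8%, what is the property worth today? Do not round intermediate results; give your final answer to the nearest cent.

D_1 = 140476.00000
D_2 = 170116.43600
D_3 = 206011.00400
Terminal value at year 3: TV = D_3×(1+g_2)/(r−g_2) = 207453.08102/0.131 = 1583611.30553
P_0 = D_1/(1+r)^1 + D_2/(1+r)^2 + D_3/(1+r)^3 + TV/(1+r)^3
    = 123441.12478 + 131359.58006 + 139785.98546 + 1074538.07144 = 1469124.76174

€1469124.76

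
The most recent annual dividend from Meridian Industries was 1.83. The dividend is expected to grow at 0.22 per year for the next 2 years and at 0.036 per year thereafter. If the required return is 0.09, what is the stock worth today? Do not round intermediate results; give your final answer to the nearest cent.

48.32

D_1 = 2.23260
D_2 = 2.72377
Terminal value at year 2: TV = D_2×(1+g_2)/(r−g_2) = 2.82183/0.054 = 52.25607
P_0 = D_1/(1+r)^1 + D_2/(1+r)^2 + TV/(1+r)^2
    = 2.04826 + 2.29254 + 43.98289 = 48.32369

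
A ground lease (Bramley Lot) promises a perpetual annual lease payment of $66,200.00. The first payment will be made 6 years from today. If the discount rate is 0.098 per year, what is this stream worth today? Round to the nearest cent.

Value at end of year 5: C / r = $66,200.00 / 0.098 = $675,510.2041
Discount to today: PV = $675,510.2041 / (1 + 0.098)^5 = $675,510.2041 / 1.595922 = $423,272.66

$423272.66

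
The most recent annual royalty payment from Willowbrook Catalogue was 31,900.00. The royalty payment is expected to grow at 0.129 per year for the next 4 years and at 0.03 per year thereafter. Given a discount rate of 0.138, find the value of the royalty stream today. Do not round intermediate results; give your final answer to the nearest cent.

419817.88

D_1 = 36015.10000
D_2 = 40661.04790
D_3 = 45906.32308
D_4 = 51828.23876
Terminal value at year 4: TV = D_4×(1+g_2)/(r−g_2) = 53383.08592/0.108 = 494287.83258
P_0 = D_1/(1+r)^1 + D_2/(1+r)^2 + D_3/(1+r)^3 + D_4/(1+r)^4 + TV/(1+r)^4
    = 31647.71529 + 31397.42580 + 31149.11576 + 30902.76950 + 294720.85725 = 419817.88359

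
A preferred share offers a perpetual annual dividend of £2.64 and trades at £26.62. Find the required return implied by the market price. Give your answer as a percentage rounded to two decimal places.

9.92%

P = C/r ⇒ r = C/P = £2.64/£26.62 = 0.099174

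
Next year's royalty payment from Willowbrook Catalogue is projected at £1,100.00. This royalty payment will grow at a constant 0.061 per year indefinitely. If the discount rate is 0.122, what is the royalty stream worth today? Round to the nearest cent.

£18032.79

Growing perpetuity: P = D₁ / (r − g) = £1,100.0000 / (0.122 − 0.061) = £18,032.79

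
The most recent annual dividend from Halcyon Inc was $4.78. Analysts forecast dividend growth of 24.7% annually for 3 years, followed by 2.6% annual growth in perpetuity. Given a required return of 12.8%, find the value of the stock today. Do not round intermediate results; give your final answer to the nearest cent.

$82.54

D_1 = 5.96066
D_2 = 7.43294
D_3 = 9.26888
Terminal value at year 3: TV = D_3×(1+g_2)/(r−g_2) = 9.50987/0.102 = 93.23403
P_0 = D_1/(1+r)^1 + D_2/(1+r)^2 + D_3/(1+r)^3 + TV/(1+r)^3
    = 5.28427 + 5.84175 + 6.45803 + 64.96017 = 82.54422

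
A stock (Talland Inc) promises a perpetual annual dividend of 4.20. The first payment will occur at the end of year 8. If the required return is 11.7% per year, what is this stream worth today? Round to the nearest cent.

Value at end of year 7: C / r = 4.20 / 0.117 = 35.8974
Discount to today: PV = 35.8974 / (1 + 0.117)^7 = 35.8974 / 2.169563 = 16.55

16.55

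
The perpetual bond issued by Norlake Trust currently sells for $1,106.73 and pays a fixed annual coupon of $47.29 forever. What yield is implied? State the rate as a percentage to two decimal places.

4.27%

P = C/r ⇒ r = C/P = $47.29/$1,106.73 = 0.042729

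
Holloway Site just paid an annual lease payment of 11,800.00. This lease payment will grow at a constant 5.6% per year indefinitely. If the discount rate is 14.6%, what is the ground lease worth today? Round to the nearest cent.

D₁ = D₀ × (1 + g) = 11,800.00 × 1.056 = 12,460.8000
Growing perpetuity: P = D₁ / (r − g) = 12,460.8000 / (0.146 − 0.056) = 138,453.33

138453.33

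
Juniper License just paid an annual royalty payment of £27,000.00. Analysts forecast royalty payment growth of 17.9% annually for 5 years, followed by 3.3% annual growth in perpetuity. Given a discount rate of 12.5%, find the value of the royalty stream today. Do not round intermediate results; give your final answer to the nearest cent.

£538980.26

D_1 = 31833.00000
D_2 = 37531.10700
D_3 = 44249.17515
D_4 = 52169.77751
D_5 = 61508.16768
Terminal value at year 5: TV = D_5×(1+g_2)/(r−g_2) = 63537.93721/0.092 = 690629.75231
P_0 = D_1/(1+r)^1 + D_2/(1+r)^2 + D_3/(1+r)^3 + D_4/(1+r)^4 + D_5/(1+r)^5 + TV/(1+r)^5
    = 28296.00000 + 29654.20800 + 31077.60998 + 32569.33526 + 34132.66336 + 383250.44833 = 538980.26494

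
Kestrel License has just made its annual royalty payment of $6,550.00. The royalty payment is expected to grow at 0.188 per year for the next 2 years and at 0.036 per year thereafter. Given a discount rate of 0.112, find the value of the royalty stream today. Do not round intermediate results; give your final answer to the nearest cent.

D_1 = 7781.40000
D_2 = 9244.30320
Terminal value at year 2: TV = D_2×(1+g_2)/(r−g_2) = 9577.09812/0.076 = 126014.44888
P_0 = D_1/(1+r)^1 + D_2/(1+r)^2 + TV/(1+r)^2
    = 6997.66187 + 7475.91934 + 101908.58464 = 116382.16585

$116382.17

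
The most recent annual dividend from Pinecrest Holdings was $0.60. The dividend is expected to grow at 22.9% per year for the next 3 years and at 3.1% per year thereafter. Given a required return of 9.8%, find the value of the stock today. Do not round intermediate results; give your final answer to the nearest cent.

D_1 = 0.73740
D_2 = 0.90626
D_3 = 1.11380
Terminal value at year 3: TV = D_3×(1+g_2)/(r−g_2) = 1.14833/0.067 = 17.13921
P_0 = D_1/(1+r)^1 + D_2/(1+r)^2 + D_3/(1+r)^3 + TV/(1+r)^3
    = 0.67158 + 0.75171 + 0.84139 + 12.94744 = 15.21212

$15.21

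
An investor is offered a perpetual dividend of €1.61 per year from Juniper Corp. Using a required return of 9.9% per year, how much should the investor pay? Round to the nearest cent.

Level perpetuity: PV = C / r = €1.61 / 0.099 = €16.26

€16.26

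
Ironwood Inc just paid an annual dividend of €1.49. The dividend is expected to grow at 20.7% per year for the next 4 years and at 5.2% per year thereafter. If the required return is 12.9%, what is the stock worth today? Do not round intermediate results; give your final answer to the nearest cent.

€33.66

D_1 = 1.79843
D_2 = 2.17071
D_3 = 2.62004
D_4 = 3.16239
Terminal value at year 4: TV = D_4×(1+g_2)/(r−g_2) = 3.32683/0.077 = 43.20563
P_0 = D_1/(1+r)^1 + D_2/(1+r)^2 + D_3/(1+r)^3 + D_4/(1+r)^4 + TV/(1+r)^4
    = 1.59294 + 1.70299 + 1.82065 + 1.94643 + 26.59283 = 33.65585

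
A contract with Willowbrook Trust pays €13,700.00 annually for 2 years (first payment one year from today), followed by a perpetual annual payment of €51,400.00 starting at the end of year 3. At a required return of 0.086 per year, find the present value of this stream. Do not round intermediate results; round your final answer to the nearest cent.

€530994.36

PV of 2-year annuity: €13,700.00 × [1 − (1+0.086)^−2] / 0.086 = 24231.21666
Perpetuity value at year 2: €51,400.00 / 0.086 = 597674.41860
PV of perpetuity: 597674.41860 / (1+0.086)^2 = 506763.13859
Total PV = 24231.21666 + 506763.13859 = 530994.35525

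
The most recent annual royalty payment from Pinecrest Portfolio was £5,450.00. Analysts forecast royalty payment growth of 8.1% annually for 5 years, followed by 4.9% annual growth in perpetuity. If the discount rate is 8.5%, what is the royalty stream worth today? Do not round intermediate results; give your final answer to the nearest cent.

£182851.23

D_1 = 5891.45000
D_2 = 6368.65745
D_3 = 6884.51870
D_4 = 7442.16472
D_5 = 8044.98006
Terminal value at year 5: TV = D_5×(1+g_2)/(r−g_2) = 8439.18408/0.036 = 234421.78010
P_0 = D_1/(1+r)^1 + D_2/(1+r)^2 + D_3/(1+r)^3 + D_4/(1+r)^4 + D_5/(1+r)^5 + TV/(1+r)^5
    = 5429.90783 + 5409.88974 + 5389.94545 + 5370.07468 + 5350.27717 + 155901.13197 = 182851.22685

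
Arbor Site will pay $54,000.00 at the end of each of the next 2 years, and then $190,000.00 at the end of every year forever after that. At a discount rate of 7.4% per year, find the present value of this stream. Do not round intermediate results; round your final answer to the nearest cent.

PV of 2-year annuity: $54,000.00 × [1 − (1+0.074)^−2] / 0.074 = 97094.34787
Perpetuity value at year 2: $190,000.00 / 0.074 = 2567567.56757
PV of perpetuity: 2567567.56757 / (1+0.074)^2 = 2225939.30655
Total PV = 97094.34787 + 2225939.30655 = 2323033.65442

$2323033.65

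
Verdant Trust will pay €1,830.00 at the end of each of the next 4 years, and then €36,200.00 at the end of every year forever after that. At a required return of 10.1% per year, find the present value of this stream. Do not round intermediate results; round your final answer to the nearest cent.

PV of 4-year annuity: €1,830.00 × [1 − (1+0.101)^−4] / 0.101 = 5788.31891
Perpetuity value at year 4: €36,200.00 / 0.101 = 358415.84158
PV of perpetuity: 358415.84158 / (1+0.101)^4 = 243914.66976
Total PV = 5788.31891 + 243914.66976 = 249702.98866

€249702.99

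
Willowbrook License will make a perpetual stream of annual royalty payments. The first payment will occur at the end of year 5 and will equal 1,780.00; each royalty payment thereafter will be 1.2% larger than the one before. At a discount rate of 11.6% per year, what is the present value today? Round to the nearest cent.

Value at end of year 4: C₁ / (r − g) = 1,780.00 / (0.116 − 0.012) = 17,115.3846
Discount to today: PV = 17,115.3846 / (1 + 0.116)^4 = 17,115.3846 / 1.551161 = 11,033.92

11033.92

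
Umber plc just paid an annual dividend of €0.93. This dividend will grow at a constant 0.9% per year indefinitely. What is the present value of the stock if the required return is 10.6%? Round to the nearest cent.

€9.67

D₁ = D₀ × (1 + g) = €0.93 × 1.009 = €0.9384
Growing perpetuity: P = D₁ / (r − g) = €0.9384 / (0.106 − 0.009) = €9.67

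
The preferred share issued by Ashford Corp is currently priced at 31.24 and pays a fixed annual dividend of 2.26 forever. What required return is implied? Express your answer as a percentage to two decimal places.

P = C/r ⇒ r = C/P = 2.26/31.24 = 0.072343

7.23%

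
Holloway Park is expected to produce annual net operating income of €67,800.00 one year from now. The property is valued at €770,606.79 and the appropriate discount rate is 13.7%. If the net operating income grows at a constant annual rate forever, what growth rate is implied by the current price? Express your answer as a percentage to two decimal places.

4.90%

P = D₁/(r−g) ⇒ g = r − D₁/P = 0.137 − €67,800.00/€770,606.79 = 0.049017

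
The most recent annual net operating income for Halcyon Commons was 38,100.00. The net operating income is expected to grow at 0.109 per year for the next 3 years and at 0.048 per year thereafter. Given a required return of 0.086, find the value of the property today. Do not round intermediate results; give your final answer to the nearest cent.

1238152.80

D_1 = 42252.90000
D_2 = 46858.46610
D_3 = 51966.03890
Terminal value at year 3: TV = D_3×(1+g_2)/(r−g_2) = 54460.40877/0.038 = 1433168.65190
P_0 = D_1/(1+r)^1 + D_2/(1+r)^2 + D_3/(1+r)^3 + TV/(1+r)^3
    = 38906.90608 + 39730.90133 + 40572.34767 + 1118942.64102 = 1238152.79609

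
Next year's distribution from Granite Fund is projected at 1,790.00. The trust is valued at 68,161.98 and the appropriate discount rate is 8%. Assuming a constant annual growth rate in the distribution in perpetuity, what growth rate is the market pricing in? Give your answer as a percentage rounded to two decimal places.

P = D₁/(r−g) ⇒ g = r − D₁/P = 0.08 − 1,790.00/68,161.98 = 0.053739

5.37%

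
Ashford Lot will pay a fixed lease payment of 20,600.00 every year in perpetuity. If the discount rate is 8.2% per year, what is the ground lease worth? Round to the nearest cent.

Level perpetuity: PV = C / r = 20,600.00 / 0.082 = 251,219.51

251219.51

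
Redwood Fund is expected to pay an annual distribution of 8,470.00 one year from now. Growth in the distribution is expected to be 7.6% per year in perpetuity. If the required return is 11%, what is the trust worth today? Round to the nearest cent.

249117.65

Growing perpetuity: P = D₁ / (r − g) = 8,470.0000 / (0.11 − 0.076) = 249,117.65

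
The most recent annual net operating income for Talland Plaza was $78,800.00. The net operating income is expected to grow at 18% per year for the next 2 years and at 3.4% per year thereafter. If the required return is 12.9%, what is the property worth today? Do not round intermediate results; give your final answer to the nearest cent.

D_1 = 92984.00000
D_2 = 109721.12000
Terminal value at year 2: TV = D_2×(1+g_2)/(r−g_2) = 113451.63808/0.095 = 1194227.76926
P_0 = D_1/(1+r)^1 + D_2/(1+r)^2 + TV/(1+r)^2
    = 82359.61027 + 86080.01782 + 936913.03611 = 1105352.66421

$1105352.66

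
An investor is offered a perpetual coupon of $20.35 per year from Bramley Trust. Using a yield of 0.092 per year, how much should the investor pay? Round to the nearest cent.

Level perpetuity: PV = C / r = $20.35 / 0.092 = $221.20

$221.20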